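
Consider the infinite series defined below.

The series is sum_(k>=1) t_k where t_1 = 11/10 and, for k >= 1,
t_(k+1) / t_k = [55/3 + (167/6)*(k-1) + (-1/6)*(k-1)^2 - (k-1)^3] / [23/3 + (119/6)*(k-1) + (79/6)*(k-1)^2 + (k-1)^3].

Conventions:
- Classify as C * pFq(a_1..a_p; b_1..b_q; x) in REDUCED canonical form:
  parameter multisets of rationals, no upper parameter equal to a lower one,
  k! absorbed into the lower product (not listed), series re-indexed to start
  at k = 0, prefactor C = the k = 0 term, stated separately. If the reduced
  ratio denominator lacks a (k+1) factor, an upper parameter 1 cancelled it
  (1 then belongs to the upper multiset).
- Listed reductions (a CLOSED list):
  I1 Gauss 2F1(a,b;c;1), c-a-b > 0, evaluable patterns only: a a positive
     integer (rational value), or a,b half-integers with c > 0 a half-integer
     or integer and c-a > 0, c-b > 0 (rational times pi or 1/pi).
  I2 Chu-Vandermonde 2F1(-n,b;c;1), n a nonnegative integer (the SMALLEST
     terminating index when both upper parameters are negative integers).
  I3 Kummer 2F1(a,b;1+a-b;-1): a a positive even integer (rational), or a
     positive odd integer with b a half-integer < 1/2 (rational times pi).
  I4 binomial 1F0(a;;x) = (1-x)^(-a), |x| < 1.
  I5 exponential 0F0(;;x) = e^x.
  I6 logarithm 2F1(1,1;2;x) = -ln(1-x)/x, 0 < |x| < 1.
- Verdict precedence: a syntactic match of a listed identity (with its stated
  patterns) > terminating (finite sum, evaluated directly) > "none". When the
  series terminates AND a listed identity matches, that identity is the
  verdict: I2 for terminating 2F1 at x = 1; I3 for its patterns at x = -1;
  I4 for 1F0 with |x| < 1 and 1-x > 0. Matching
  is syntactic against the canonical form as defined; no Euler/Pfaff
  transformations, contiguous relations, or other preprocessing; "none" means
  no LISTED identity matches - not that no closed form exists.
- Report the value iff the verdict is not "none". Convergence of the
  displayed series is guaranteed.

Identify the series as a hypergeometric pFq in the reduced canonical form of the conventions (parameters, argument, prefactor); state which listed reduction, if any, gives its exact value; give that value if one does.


The tell: x = (-1) and the ratio is unreduced: k + 2/3 divides both sides (C = 11/10, x = -1).
Consecutive-term ratio: r(k) = (-1) * (k-11/2) (k+5) / [(k+23/2) (k+1)] - poly over poly, x = (-1) from leading terms; C = 11/10 at k = 0.

The series (x = -1) is 2F1: upper {-11/2, 5}, lower {23/2}, prefactor 11/10. Verdict: Kummer's theorem (I3) fires (x = -1; c = 23/2 equals 1+a-b for upper {-11/2, 5}: listed pattern). Value: (96026931/33554432) * pi.


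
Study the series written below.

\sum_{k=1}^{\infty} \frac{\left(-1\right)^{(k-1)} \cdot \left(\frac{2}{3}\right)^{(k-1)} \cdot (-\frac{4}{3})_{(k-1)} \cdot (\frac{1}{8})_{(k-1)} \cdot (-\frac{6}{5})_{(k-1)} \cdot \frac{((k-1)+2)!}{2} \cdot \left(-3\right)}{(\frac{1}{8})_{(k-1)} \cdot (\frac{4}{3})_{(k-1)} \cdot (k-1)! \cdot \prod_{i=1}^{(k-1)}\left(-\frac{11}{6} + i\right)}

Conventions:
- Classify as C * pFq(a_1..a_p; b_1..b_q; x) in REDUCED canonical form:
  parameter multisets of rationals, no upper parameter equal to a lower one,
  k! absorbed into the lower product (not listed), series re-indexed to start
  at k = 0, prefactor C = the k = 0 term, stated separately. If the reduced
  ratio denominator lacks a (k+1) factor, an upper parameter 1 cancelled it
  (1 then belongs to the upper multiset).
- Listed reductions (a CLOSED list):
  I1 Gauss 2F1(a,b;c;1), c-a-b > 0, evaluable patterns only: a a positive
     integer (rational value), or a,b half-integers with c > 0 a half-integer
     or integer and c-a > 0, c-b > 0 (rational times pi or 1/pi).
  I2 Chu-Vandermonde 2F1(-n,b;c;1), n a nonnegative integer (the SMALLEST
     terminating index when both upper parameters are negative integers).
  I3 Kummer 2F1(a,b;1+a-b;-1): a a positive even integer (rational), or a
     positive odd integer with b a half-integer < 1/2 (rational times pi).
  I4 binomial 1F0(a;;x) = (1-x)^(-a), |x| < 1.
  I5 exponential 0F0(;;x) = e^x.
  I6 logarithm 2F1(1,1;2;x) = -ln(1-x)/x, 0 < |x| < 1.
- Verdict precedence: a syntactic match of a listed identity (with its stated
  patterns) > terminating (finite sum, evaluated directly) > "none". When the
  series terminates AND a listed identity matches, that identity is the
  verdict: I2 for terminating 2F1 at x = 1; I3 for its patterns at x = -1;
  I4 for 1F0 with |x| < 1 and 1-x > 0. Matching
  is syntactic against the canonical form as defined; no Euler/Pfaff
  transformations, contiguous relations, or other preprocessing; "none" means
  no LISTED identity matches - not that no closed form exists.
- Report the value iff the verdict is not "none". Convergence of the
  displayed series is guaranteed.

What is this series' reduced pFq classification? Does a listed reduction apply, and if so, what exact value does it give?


Prefactor -3, argument -\frac{2}{3}: 3F2 with upper {-\frac{4}{3}, -\frac{6}{5}, 3} over lower {-\frac{5}{6}, \frac{4}{3}}. Verdict: none. Every listed pattern misses the 3F2 form at -\frac{2}{3}, upper {-\frac{4}{3}, -\frac{6}{5}, 3}.

The tell: x = -\frac{2}{3} and the lower running product (C = -3, x = -2/3) is a rising factorial.
Consecutive-term ratio: r(k) = -\frac{2}{3} * (k-\frac{4}{3}) (k-\frac{6}{5}) (k+3) / [(k-\frac{5}{6}) (k+\frac{4}{3}) (k+1)] - rational in k, leading ratio -\frac{2}{3}; with t_0 = -3, classification follows.


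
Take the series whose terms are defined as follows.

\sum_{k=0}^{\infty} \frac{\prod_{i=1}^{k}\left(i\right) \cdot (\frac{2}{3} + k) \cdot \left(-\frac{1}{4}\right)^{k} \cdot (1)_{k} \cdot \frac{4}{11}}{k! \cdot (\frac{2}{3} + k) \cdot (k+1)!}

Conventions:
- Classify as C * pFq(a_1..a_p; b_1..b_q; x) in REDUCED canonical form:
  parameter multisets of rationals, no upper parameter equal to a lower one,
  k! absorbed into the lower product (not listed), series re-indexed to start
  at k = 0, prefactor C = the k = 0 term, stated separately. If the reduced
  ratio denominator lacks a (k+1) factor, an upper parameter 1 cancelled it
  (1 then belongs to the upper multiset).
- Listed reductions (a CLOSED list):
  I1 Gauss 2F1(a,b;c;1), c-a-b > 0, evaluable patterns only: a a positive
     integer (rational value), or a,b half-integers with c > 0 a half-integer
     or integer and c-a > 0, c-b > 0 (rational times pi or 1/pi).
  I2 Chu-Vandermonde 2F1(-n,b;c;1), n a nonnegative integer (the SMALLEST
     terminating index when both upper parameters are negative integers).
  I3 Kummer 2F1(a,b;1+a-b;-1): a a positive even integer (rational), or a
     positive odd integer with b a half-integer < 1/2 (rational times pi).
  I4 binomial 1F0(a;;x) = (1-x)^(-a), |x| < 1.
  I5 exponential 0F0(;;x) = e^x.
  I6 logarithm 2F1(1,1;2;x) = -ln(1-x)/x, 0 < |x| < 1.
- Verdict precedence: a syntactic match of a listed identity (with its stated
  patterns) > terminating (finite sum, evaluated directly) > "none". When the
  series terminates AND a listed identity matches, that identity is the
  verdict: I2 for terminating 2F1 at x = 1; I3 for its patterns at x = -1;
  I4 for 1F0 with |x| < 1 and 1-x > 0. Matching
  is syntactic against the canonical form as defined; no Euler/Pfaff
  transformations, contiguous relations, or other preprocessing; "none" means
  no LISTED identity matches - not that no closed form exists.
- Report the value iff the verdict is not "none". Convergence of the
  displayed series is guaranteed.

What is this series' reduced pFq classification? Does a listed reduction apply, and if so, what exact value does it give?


Key step: from the first term \frac{4}{11}: the running product (C = 4/11, x = -1/4) telescopes to a rising factorial.
Step ratio: r(k) = -\frac{1}{4} * (k+1) (k+1) / [(k+2) (k+1)] ; factor over Q: parameters, x = -\frac{1}{4}, and C = \frac{4}{11}.

Prefactor \frac{4}{11}, argument -\frac{1}{4}: 2F1 with upper {1, 1} over lower {2}. Verdict at x = -\frac{1}{4}: the logarithmic series (I6) matches (the logarithm: parameters (1,1;2), x = -\frac{1}{4}). Value: \frac{16}{11} \cdot \ln\left(\frac{5}{4}\right).


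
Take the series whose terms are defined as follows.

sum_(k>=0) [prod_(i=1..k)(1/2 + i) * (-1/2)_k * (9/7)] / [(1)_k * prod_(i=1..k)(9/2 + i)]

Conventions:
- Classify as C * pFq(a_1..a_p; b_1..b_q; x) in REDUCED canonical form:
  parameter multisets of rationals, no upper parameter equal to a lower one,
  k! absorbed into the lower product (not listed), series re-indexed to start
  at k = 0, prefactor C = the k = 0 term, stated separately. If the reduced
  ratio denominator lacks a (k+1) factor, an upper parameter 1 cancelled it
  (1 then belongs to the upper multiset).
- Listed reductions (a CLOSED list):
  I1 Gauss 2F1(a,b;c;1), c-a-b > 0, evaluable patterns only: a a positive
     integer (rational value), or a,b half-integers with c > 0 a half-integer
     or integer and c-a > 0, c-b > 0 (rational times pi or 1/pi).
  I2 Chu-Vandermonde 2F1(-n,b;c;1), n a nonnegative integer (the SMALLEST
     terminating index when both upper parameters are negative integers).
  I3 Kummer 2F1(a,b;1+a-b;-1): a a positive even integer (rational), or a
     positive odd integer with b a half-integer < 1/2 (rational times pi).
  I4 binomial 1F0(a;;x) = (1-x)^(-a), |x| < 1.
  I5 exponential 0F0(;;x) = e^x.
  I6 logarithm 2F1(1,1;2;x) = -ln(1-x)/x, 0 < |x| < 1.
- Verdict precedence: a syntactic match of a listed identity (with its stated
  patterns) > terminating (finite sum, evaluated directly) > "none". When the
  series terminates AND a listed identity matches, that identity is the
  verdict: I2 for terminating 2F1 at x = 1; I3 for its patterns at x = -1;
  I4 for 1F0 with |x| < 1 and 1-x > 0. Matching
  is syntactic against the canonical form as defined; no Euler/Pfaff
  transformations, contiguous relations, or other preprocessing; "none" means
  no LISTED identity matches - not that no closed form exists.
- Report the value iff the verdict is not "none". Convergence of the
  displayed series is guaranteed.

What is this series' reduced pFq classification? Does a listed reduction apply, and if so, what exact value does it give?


First insight: t_0 = 9/7 here, and (1)_k (prefactor 9/7) is k! itself.
Ratio: r(k) = 1 * (k-1/2) (k+3/2) / [(k+11/2) (k+1)] - poly over poly, x = 1 from leading terms; C = 9/7 at k = 0.

x = 1 here; the reduced form reads 2F1, upper {-1/2, 3/2}, lower {11/2}, C = 9/7. Verdict: this is Gauss's theorem I1 (half-integer case) (x = 1; upper {-1/2, 3/2} half-integers, c = 11/2 in the evaluable pattern). Sum: (2835/8192) * pi.


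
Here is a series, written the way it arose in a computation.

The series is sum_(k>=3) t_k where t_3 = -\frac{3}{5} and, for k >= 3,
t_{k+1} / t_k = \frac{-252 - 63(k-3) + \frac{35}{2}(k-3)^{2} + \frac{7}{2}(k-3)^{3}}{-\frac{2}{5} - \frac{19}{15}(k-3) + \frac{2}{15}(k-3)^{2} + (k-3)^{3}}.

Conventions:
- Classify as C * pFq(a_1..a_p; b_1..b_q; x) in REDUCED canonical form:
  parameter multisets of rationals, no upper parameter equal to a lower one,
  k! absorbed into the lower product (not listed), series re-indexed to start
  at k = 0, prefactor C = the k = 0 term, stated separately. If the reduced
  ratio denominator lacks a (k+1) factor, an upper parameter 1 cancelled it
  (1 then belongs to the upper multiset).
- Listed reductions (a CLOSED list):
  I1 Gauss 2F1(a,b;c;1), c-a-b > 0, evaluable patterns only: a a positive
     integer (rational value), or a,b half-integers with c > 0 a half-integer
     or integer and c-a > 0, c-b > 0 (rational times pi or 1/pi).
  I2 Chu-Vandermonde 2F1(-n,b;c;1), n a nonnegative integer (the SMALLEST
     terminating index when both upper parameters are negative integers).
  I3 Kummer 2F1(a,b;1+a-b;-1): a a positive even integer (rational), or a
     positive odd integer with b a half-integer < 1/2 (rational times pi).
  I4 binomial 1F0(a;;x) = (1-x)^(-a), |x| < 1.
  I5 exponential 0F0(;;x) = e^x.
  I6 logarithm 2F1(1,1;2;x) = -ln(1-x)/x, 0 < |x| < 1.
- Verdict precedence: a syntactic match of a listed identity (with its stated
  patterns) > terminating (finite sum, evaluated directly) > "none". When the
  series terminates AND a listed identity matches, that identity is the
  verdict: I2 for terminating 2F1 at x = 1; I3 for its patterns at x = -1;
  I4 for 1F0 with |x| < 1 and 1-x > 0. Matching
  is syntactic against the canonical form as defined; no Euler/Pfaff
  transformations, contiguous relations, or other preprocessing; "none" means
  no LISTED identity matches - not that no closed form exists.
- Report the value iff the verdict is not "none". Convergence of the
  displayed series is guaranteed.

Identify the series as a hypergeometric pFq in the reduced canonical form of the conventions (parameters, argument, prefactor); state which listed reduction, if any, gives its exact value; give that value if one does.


Key observation: t_0 being -\frac{3}{5}, the expanded ratio factors over Q; C = -3/5, x = 7/2, roots give parameters.
Term ratio: r(k) = \frac{7}{2} * (k-4) (k+3) (k+6) / [(k-\frac{6}{5}) (k+\frac{1}{3}) (k+1)] ; factor over Q: parameters, x = \frac{7}{2}, and C = -\frac{3}{5}.

Reduced: x = \frac{7}{2}, 3F2, upper = {-4, 3, 6}, lower = {-\frac{6}{5}, \frac{1}{3}}, C = -\frac{3}{5}. Verdict: terminating - no listed pattern fits, but -4 in the upper list cuts the series at k = 4; direct evaluation. Its exact value is -\frac{2873471919}{40}.


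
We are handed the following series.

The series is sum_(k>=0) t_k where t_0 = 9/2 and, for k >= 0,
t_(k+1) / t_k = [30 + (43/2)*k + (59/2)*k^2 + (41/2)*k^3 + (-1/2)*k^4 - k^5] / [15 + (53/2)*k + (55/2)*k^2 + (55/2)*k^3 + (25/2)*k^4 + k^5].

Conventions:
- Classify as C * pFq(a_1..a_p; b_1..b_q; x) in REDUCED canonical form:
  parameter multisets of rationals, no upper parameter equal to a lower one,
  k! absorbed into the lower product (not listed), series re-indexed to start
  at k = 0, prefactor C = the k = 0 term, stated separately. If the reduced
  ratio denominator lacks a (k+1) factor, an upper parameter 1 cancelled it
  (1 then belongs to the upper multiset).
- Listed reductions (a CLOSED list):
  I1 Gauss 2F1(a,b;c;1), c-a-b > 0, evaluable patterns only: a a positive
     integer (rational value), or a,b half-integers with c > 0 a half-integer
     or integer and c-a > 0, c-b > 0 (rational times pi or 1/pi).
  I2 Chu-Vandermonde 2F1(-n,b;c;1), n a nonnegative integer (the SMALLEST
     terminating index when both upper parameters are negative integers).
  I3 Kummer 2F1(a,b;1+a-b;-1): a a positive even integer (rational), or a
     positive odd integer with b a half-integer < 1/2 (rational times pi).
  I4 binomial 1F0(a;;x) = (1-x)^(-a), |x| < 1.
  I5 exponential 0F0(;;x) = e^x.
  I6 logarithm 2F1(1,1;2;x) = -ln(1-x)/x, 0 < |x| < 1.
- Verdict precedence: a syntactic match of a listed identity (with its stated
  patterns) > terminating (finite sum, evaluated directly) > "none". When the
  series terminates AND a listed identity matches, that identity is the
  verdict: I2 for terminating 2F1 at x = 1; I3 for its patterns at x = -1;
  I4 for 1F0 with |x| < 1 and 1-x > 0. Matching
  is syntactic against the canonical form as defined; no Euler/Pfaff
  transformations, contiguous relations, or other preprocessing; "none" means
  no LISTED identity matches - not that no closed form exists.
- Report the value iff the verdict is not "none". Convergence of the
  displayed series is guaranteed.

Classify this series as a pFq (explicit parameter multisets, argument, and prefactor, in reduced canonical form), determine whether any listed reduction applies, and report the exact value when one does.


Key step: from the first term 9/2: the expanded ratio factors over Q; C = 9/2, roots give parameters.
Step ratio: r(k) = (-1) * (k-5) (k+4) / [(k+10) (k+1)] - rational in k, leading ratio (-1); with t_0 = 9/2, classification follows.

Reduced: x = -1, 2F1, upper = {-5, 4}, lower = {10}, C = 9/2. Verdict: the Kummer evaluation I3 fires (x = -1; c = 10 equals 1+a-b for upper {-5, 4}: listed pattern). Hence: 27.


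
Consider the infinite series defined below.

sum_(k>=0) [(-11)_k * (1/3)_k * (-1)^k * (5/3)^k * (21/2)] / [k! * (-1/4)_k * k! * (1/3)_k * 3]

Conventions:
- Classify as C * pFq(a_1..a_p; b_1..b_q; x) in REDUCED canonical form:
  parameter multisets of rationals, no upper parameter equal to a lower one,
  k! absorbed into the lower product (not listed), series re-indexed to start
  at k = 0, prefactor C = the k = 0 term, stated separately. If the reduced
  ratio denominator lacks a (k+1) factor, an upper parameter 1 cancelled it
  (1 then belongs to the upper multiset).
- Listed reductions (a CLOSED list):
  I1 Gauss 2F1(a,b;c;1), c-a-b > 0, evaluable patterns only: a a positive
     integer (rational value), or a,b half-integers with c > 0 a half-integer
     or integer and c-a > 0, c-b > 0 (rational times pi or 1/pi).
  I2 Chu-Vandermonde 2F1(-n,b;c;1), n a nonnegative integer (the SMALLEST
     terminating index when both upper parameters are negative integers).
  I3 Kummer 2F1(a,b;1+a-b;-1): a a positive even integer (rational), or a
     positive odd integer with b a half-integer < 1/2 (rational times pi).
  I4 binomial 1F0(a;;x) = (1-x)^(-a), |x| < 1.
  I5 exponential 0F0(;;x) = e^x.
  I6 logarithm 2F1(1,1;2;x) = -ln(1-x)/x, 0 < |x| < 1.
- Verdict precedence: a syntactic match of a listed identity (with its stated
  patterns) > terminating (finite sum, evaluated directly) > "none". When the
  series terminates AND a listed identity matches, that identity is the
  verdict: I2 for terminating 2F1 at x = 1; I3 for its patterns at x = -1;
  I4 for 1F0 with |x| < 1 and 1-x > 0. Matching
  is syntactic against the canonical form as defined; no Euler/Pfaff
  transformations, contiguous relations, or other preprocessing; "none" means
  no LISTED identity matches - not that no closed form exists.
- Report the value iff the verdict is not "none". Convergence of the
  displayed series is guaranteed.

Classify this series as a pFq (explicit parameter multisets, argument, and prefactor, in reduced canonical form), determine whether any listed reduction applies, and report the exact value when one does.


Key observation: x = (-5/3) and the parameter 1/3 appears in both the upper and lower lists and cancels.
Adjacent-term ratio: r(k) = (-5/3) * (k-11) / [(k-1/4) (k+1) (k+1)] - rational; roots negated = parameters, x = (-5/3), C = 7/2.

Classification (C = 7/2): 1F2 with upper {-11}, lower {-1/4, 1}, argument x = -5/3. Verdict: terminating. With -11 upstairs the series is a 12-term polynomial sum; evaluated term by term. Sum: -76520276823815823738161/21844609131865834314.


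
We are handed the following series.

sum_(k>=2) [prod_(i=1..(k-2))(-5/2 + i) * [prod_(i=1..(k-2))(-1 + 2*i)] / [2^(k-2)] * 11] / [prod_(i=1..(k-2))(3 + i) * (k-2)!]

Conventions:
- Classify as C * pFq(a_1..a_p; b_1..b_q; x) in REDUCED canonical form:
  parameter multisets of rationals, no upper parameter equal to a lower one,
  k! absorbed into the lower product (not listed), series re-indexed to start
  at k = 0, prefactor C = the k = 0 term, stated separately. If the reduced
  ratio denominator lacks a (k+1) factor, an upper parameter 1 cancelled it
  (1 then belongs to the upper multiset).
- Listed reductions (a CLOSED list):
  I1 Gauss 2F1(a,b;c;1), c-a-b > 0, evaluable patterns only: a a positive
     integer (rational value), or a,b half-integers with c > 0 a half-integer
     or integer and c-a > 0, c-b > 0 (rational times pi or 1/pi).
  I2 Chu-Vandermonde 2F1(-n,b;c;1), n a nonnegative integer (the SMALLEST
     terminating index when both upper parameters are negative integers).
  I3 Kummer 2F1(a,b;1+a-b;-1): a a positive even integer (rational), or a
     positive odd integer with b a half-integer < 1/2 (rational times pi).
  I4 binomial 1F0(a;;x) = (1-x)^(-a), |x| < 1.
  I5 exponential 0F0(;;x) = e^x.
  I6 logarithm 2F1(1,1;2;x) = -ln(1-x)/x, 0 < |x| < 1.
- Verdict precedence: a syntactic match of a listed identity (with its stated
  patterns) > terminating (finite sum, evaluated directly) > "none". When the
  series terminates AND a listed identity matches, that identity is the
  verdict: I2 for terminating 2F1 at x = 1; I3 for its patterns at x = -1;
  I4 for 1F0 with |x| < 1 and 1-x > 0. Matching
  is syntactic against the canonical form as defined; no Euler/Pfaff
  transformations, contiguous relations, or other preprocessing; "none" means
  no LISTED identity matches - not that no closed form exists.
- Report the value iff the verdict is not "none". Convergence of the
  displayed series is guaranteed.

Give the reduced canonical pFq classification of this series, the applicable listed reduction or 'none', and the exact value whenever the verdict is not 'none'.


x = 1 here; the reduced form reads 2F1, upper {-3/2, 1/2}, lower {4}, C = 11. Verdict: Gauss (I1, half-integer pattern) matches (x = 1; upper {-3/2, 1/2} half-integers, c = 4 in the evaluable pattern). Exact value: (45056/1575) / pi.

First insight: x = 1 and the odd product 1*3*...*(2k-1) (C = 11) is 2^k (1/2)_k.
Step ratio: r(k) = 1 * (k-3/2) (k+1/2) / [(k+4) (k+1)] - rational in k. x = 1; t_0 = 11; negate the roots.


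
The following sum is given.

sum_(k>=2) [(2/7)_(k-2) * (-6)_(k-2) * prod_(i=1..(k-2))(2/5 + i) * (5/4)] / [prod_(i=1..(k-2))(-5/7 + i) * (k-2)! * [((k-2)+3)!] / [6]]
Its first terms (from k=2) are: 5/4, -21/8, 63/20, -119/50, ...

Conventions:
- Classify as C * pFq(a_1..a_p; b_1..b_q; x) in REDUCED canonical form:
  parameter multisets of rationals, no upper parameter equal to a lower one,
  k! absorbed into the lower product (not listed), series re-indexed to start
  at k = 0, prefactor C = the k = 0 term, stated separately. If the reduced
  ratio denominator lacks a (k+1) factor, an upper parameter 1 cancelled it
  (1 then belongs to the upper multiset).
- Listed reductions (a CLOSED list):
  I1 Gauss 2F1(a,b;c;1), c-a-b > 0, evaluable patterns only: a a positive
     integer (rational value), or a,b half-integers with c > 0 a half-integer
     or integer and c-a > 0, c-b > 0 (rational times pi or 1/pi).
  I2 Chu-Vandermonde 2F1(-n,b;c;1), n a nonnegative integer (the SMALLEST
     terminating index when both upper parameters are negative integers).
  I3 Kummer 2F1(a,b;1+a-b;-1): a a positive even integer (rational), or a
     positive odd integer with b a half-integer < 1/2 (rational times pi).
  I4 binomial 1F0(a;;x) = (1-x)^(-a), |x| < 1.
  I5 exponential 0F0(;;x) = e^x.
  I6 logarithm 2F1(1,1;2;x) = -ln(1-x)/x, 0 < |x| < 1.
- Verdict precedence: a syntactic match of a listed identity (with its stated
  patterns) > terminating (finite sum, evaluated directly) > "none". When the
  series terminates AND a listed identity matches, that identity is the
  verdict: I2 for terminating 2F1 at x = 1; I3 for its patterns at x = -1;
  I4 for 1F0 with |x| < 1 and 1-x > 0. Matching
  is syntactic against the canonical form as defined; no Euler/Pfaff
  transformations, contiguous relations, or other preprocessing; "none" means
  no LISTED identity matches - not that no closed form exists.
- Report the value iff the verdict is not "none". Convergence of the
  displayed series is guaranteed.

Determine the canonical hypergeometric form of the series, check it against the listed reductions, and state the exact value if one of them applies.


The series (x = 1) is 2F1: upper {-6, 7/5}, lower {4}, prefactor 5/4. Verdict: the Chu-Vandermonde identity I2 matches (terminating 2F1 at x = 1 with n = 6, b = 7/5, c = 4). Value: 62491/250000.

Key observation: from the first term 5/4: the denominator's factorial ratio (prefactor 5/4) is a lower Pochhammer.
Adjacent-term ratio: r(k) = 1 * (k-6) (k+7/5) / [(k+4) (k+1)] - rational; roots negated = parameters, x = 1, C = 5/4.


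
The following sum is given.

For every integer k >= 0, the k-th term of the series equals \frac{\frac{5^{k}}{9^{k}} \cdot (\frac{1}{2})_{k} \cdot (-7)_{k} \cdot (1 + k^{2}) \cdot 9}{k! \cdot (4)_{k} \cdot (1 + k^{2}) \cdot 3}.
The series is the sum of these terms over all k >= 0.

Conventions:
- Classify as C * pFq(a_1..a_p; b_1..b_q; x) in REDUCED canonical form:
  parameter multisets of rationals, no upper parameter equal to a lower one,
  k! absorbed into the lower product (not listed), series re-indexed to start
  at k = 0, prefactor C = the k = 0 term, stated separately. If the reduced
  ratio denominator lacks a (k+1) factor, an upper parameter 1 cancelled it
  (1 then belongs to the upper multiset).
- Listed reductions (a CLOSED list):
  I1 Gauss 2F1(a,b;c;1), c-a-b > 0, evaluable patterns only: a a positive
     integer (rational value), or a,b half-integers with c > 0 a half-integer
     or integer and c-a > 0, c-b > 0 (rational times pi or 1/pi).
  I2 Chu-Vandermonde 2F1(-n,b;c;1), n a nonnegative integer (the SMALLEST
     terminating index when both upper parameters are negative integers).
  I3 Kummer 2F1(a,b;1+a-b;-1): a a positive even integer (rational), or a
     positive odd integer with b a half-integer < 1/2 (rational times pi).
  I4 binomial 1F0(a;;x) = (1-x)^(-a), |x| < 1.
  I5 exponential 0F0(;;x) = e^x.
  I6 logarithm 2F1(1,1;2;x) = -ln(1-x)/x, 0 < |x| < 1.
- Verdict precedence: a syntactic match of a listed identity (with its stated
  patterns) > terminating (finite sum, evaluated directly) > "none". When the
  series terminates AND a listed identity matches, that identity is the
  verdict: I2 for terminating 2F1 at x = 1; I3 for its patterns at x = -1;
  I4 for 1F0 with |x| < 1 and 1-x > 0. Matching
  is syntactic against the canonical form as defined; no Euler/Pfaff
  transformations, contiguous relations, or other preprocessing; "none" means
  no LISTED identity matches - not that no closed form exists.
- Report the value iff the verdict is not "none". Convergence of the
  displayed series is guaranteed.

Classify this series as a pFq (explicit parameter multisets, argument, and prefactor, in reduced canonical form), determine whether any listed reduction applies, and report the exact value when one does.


Canonical form: C = 3 times 2F1 with upper {-7, \frac{1}{2}}, lower {4}, x = \frac{5}{9}. Verdict: terminating. With -7 upstairs the series is a 8-term polynomial sum; evaluated term by term. Exact value: \frac{53668551781}{26121388032}.

Key observation: with t_0 = 3, the two geometric factors (prefactor 3) combine into one argument.
Step ratio: r(k) = \frac{5}{9} * (k-7) (k+\frac{1}{2}) / [(k+4) (k+1)] ; factor over Q: parameters, x = \frac{5}{9}, and C = 3.


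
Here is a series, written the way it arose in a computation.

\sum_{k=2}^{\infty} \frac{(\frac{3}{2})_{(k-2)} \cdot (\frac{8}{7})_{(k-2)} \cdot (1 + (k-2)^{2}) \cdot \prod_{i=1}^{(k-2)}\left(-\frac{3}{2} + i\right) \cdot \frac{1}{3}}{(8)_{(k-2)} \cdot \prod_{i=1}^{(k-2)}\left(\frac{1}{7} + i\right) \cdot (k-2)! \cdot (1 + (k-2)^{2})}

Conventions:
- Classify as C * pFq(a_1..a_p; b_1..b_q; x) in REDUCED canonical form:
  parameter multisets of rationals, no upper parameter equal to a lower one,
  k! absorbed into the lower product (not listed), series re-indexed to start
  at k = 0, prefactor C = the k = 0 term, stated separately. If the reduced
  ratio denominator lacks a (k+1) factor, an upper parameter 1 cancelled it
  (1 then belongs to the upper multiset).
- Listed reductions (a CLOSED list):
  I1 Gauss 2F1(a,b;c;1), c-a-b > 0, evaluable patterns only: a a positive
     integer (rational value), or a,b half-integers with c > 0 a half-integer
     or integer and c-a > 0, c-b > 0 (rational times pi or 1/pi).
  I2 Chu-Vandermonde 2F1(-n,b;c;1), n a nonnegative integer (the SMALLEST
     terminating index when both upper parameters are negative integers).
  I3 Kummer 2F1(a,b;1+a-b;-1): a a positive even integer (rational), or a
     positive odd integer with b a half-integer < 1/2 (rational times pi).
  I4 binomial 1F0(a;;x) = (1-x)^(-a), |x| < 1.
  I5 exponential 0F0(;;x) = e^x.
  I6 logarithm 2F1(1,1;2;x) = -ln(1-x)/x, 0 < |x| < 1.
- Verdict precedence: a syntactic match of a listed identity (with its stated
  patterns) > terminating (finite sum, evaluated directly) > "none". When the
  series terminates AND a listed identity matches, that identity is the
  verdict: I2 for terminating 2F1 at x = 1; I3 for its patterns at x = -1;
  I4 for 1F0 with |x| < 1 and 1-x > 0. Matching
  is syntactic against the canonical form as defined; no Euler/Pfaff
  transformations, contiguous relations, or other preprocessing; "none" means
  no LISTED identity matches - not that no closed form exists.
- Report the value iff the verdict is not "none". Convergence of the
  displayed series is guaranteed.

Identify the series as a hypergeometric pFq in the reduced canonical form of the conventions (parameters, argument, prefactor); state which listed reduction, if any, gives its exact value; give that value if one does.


Prefactor \frac{1}{3}, argument 1: 2F1 with upper {-\frac{1}{2}, \frac{3}{2}} over lower {8}. Verdict at x = 1: the half-integer Gauss pattern (I1) matches (x = 1; upper {-\frac{1}{2}, \frac{3}{2}} half-integers, c = 8 in the evaluable pattern). Exact value: \frac{4194304}{4459455} / \pi.

First insight: from the first term \frac{1}{3}: the lower running product (prefactor 1/3) is a rising factorial.
Ratio: r(k) = 1 * (k-\frac{1}{2}) (k+\frac{3}{2}) / [(k+8) (k+1)] - poly over poly, x = 1 from leading terms; C = \frac{1}{3} at k = 0.


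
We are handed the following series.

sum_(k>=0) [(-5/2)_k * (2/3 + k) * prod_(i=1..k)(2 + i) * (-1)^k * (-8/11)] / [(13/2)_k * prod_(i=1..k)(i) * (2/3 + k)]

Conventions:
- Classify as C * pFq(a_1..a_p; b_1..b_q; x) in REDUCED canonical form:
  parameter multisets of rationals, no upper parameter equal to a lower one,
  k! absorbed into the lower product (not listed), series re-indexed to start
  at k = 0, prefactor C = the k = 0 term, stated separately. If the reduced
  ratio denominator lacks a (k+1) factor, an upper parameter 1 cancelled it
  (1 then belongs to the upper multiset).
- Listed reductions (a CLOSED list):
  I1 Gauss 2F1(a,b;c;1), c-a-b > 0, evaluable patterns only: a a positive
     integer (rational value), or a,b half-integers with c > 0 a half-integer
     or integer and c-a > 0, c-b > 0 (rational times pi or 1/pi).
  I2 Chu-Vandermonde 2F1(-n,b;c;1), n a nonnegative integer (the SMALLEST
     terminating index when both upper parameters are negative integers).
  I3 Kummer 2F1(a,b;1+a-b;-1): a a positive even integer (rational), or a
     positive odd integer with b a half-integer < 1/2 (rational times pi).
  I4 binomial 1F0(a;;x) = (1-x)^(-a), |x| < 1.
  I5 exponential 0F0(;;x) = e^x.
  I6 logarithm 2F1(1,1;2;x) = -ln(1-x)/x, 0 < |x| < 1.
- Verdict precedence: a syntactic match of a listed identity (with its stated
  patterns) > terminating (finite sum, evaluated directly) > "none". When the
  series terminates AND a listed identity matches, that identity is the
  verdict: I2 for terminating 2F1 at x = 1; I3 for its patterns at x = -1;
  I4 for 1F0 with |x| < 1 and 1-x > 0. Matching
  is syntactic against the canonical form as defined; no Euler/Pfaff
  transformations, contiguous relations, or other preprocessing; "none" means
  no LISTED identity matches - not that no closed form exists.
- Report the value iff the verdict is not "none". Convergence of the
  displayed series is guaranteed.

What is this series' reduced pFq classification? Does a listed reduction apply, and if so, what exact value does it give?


With C = -8/11: the canonical form is 2F1(-5/2, 3; 13/2; -1). Verdict at x = -1: Kummer's theorem (I3) matches (x = -1; c = 13/2 equals 1+a-b for upper {-5/2, 3}: listed pattern). Value: (-315/512) * pi.

Key step: with t_0 = -8/11, the running product (C = -8/11, x = -1) telescopes to a rising factorial.
Consecutive-term ratio: r(k) = (-1) * (k-5/2) (k+3) / [(k+13/2) (k+1)] - poly over poly, x = (-1) from leading terms; C = -8/11 at k = 0.


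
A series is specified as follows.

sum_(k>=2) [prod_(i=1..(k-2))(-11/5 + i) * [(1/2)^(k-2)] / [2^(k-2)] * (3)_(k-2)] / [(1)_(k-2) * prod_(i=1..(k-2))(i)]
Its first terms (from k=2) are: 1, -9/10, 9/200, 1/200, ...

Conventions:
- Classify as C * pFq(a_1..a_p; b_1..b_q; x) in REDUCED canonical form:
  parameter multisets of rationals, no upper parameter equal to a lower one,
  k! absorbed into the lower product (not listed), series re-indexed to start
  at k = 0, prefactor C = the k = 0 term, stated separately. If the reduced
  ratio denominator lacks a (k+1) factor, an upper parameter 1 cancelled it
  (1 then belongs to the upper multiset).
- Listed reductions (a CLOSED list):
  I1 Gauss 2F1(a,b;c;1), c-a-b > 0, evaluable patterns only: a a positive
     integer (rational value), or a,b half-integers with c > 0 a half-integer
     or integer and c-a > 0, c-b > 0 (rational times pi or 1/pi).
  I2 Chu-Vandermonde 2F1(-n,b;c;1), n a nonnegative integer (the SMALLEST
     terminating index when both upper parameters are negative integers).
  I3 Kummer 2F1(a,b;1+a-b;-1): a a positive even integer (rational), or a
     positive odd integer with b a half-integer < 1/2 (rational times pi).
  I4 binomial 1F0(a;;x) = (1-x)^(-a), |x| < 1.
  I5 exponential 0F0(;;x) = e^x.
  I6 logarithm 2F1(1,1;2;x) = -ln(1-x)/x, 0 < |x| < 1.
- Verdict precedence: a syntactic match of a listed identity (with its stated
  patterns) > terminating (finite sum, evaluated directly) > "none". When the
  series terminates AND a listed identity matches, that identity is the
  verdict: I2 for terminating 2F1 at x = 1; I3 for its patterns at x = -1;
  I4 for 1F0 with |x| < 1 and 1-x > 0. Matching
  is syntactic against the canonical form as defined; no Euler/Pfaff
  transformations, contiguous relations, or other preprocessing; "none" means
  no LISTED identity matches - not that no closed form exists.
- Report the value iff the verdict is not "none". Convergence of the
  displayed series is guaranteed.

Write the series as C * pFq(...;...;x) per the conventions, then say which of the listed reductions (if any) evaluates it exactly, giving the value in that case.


The series (x = 1/4) is 2F1: upper {-6/5, 3}, lower {1}, prefactor 1. Verdict: none. No listed pattern accepts 2F1(-6/5, 3; 1; 1/4).

Key observation: with t_0 = 1, the product of the first k integers (prefactor 1) is k!.
Consecutive-term ratio: r(k) = (1/4) * (k-6/5) (k+3) / [(k+1) (k+1)] - rational in k, leading ratio (1/4); with t_0 = 1, classification follows.


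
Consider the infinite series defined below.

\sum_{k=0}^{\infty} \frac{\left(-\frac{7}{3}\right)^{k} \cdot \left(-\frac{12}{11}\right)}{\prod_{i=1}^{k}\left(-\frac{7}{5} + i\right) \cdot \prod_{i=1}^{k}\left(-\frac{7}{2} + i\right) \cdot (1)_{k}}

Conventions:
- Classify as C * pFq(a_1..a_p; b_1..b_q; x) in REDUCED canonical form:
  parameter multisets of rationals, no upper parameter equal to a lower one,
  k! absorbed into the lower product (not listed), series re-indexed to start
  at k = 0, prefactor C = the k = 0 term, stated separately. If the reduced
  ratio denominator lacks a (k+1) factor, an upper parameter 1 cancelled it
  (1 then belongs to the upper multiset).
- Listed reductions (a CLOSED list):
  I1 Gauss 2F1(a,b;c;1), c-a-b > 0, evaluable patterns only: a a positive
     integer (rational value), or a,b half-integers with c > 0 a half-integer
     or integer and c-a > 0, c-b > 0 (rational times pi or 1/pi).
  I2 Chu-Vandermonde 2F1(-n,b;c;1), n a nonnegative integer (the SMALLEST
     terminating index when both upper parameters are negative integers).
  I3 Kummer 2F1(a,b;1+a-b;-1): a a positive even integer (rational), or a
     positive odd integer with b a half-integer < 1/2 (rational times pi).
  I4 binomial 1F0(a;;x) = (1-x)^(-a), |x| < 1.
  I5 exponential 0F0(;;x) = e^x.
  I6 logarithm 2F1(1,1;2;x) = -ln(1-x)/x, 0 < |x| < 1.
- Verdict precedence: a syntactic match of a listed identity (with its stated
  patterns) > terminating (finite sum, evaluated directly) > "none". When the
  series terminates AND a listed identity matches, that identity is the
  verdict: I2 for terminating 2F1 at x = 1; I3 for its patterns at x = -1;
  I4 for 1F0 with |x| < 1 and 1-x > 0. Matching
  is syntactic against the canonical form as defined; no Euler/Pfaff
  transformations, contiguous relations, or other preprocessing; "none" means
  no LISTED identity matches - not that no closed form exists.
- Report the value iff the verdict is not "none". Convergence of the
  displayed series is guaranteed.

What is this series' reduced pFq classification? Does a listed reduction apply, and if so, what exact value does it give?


The tell: t_0 being -\frac{12}{11}, the lower running product (C = -12/11) is a rising factorial.
Consecutive-term ratio: r(k) = -\frac{7}{3} * 1 / [(k-\frac{5}{2}) (k-\frac{2}{5}) (k+1)] ; factor over Q: parameters, x = -\frac{7}{3}, and C = -\frac{12}{11}.

With C = -\frac{12}{11}: the canonical form is 0F2(-; -\frac{5}{2}, -\frac{2}{5}; -\frac{7}{3}). Verdict: no listed reduction: x = -\frac{7}{3} and upper {-} fail every I1-I6 pattern.


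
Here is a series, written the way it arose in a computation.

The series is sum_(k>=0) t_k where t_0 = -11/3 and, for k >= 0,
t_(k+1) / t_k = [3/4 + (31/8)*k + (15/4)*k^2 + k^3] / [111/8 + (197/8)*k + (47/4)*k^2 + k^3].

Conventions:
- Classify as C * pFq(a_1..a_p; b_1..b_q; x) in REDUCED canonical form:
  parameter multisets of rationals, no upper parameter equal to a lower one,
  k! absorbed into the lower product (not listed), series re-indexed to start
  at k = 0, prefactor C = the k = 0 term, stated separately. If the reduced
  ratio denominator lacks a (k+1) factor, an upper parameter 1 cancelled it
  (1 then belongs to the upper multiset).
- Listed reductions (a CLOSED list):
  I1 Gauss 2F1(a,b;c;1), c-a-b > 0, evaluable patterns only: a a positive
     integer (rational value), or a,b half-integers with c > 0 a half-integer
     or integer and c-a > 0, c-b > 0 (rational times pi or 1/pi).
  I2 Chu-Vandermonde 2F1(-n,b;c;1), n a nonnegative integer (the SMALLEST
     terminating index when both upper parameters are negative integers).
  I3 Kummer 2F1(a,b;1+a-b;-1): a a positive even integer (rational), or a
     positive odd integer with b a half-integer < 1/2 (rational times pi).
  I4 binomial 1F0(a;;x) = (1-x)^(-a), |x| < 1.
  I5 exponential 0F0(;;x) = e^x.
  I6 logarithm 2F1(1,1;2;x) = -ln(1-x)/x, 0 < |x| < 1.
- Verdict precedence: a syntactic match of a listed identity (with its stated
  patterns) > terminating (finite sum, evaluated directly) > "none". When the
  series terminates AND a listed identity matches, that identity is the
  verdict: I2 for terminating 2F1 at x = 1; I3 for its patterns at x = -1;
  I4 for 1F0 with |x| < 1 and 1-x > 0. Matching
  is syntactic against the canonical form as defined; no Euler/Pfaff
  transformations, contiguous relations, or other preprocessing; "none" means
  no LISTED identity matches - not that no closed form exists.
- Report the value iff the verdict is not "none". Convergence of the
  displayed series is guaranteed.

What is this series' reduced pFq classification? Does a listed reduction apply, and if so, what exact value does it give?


At argument 1: a 2F1 with upper {1/4, 2}, lower {37/4}, scaled by C = -11/3. Verdict: Gauss's theorem (I1) fires (x = 1: the Gamma ratio telescopes since c-a-b = 7 > 0 and a = 2 in Z>0). Its exact value is -3509/896.

Structural cue: from the first term -11/3: roots of the ratio polynomials (C = -11/3) are the negated parameters.
Term ratio: r(k) = 1 * (k+1/4) (k+2) / [(k+37/4) (k+1)] - poly over poly, x = 1 from leading terms; C = -11/3 at k = 0.


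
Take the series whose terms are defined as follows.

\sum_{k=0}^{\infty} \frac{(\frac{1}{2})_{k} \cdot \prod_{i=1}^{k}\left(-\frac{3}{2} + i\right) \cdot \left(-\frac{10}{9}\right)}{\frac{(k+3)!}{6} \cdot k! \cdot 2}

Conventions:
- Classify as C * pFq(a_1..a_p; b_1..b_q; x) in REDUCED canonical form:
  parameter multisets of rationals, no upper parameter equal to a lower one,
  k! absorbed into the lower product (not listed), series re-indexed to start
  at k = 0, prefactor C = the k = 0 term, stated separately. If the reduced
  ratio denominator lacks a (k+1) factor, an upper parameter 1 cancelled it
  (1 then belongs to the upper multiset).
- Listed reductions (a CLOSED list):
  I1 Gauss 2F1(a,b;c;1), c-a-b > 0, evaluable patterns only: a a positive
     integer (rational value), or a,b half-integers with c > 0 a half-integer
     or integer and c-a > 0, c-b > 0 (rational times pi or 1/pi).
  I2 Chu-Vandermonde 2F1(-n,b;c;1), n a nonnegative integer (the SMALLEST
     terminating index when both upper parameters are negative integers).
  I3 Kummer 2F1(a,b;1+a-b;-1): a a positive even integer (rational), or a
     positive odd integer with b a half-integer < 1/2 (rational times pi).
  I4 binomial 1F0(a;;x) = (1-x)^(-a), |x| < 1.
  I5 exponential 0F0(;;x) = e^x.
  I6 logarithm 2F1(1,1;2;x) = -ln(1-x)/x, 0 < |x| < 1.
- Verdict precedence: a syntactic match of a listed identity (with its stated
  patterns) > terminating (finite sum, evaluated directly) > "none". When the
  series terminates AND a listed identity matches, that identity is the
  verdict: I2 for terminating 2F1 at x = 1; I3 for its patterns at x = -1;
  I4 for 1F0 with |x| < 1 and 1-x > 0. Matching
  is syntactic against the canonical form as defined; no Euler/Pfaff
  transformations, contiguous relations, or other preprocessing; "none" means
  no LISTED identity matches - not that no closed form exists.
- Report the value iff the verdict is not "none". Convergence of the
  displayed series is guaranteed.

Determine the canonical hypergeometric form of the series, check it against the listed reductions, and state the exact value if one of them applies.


Structural cue: from the first term -\frac{5}{9}: the running product (C = -5/9) telescopes to a rising factorial.
Consecutive-term ratio: r(k) = 1 * (k-\frac{1}{2}) (k+\frac{1}{2}) / [(k+4) (k+1)] - rational; roots negated = parameters, x = 1, C = -\frac{5}{9}.

With C = -\frac{5}{9}: the canonical form is 2F1(-\frac{1}{2}, \frac{1}{2}; 4; 1). Verdict: Gauss's theorem I1 (half-integer case) matches (x = 1; upper {-\frac{1}{2}, \frac{1}{2}} half-integers, c = 4 in the evaluable pattern). Its exact value is \left(-\frac{512}{315}\right) / \pi.
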